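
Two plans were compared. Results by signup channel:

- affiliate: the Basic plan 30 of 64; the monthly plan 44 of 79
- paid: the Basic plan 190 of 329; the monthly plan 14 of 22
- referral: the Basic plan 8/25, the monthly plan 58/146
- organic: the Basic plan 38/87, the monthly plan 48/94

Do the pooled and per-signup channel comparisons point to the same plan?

Affiliate: the Basic plan 30/64 = 46.9%, the monthly plan 44/79 = 55.7% → the monthly plan
Paid: the Basic plan 190/329 = 57.8%, the monthly plan 14/22 = 63.6% → the monthly plan
Referral: the Basic plan 8/25 = 32.0%, the monthly plan 58/146 = 39.7% → the monthly plan
Organic: the Basic plan 38/87 = 43.7%, the monthly plan 48/94 = 51.1% → the monthly plan
Overall: the Basic plan 266/505 = 52.7%, the monthly plan 164/341 = 48.1% → the Basic plan
The monthly plan wins each signup group but the Basic plan wins overall — the comparison reverses. The monthly plan's customers skew toward referral, which has a lower base rate.

No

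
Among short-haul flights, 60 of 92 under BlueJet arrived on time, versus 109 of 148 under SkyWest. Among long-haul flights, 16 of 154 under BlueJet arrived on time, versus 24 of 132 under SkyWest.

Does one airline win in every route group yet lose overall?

Short-haul: BlueJet 60/92 = 65.2%, SkyWest 109/148 = 73.6% → SkyWest
Long-haul: BlueJet 16/154 = 10.4%, SkyWest 24/132 = 18.2% → SkyWest
Overall: BlueJet 76/246 = 30.9%, SkyWest 133/280 = 47.5% → SkyWest
SkyWest wins overall and in every route group — no reversal.

No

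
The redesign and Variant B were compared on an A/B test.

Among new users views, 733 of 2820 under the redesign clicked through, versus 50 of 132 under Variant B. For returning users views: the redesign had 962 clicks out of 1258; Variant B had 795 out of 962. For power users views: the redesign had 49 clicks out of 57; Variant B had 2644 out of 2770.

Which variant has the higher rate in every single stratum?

New users: the redesign 733/2820 = 26.0%, Variant B 50/132 = 37.9% → Variant B
Returning users: the redesign 962/1258 = 76.5%, Variant B 795/962 = 82.6% → Variant B
Power users: the redesign 49/57 = 86.0%, Variant B 2644/2770 = 95.5% → Variant B
Variant B has the higher rate in all 3 groups.

Variant B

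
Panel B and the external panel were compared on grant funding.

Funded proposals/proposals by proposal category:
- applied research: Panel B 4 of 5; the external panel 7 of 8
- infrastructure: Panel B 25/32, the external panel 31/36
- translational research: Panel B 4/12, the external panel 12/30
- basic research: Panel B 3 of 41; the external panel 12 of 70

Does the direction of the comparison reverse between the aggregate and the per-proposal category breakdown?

No

Applied research: Panel B 4/5 = 80.0%, the external panel 7/8 = 87.5% → the external panel
Infrastructure: Panel B 25/32 = 78.1%, the external panel 31/36 = 86.1% → the external panel
Translational research: Panel B 4/12 = 33.3%, the external panel 12/30 = 40.0% → the external panel
Basic research: Panel B 3/41 = 7.3%, the external panel 12/70 = 17.1% → the external panel
Overall: Panel B 36/90 = 40.0%, the external panel 62/144 = 43.1% → the external panel
The external panel wins overall and in every proposal group — no reversal.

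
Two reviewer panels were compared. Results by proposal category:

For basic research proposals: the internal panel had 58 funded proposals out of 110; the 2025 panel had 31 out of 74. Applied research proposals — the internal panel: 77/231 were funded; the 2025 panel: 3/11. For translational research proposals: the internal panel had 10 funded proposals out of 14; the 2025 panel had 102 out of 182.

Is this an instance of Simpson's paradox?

Basic research: the internal panel 58/110 = 52.7%, the 2025 panel 31/74 = 41.9% → the internal panel
Applied research: the internal panel 77/231 = 33.3%, the 2025 panel 3/11 = 27.3% → the internal panel
Translational research: the internal panel 10/14 = 71.4%, the 2025 panel 102/182 = 56.0% → the internal panel
Overall: the internal panel 145/355 = 40.8%, the 2025 panel 136/267 = 50.9% → the 2025 panel
The internal panel wins each proposal group but the 2025 panel wins overall — the comparison reverses. The internal panel's proposals skew toward applied research, which has a lower base rate.

Yes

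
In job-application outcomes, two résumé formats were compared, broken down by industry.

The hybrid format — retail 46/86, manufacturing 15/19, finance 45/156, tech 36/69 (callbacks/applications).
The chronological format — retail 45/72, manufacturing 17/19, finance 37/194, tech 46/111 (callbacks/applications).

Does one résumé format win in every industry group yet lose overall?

No

Retail: the hybrid format 46/86 = 53.5%, the chronological format 45/72 = 62.5% → the chronological format
Manufacturing: the hybrid format 15/19 = 78.9%, the chronological format 17/19 = 89.5% → the chronological format
Finance: the hybrid format 45/156 = 28.8%, the chronological format 37/194 = 19.1% → the hybrid format
Tech: the hybrid format 36/69 = 52.2%, the chronological format 46/111 = 41.4% → the hybrid format
Overall: the hybrid format 142/330 = 43.0%, the chronological format 145/396 = 36.6% → the hybrid format
Neither sweeps: the hybrid format wins 2 of 4 groups, the chronological format wins 2. The hybrid format wins overall but not every group — no Simpson reversal.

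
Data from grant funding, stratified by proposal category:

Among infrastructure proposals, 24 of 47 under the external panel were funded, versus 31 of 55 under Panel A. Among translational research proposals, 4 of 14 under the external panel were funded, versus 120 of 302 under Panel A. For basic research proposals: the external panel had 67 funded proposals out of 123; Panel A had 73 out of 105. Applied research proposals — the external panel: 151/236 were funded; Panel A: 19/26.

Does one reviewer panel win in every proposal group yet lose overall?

Yes

Infrastructure: the external panel 24/47 = 51.1%, Panel A 31/55 = 56.4% → Panel A
Translational research: the external panel 4/14 = 28.6%, Panel A 120/302 = 39.7% → Panel A
Basic research: the external panel 67/123 = 54.5%, Panel A 73/105 = 69.5% → Panel A
Applied research: the external panel 151/236 = 64.0%, Panel A 19/26 = 73.1% → Panel A
Overall: the external panel 246/420 = 58.6%, Panel A 243/488 = 49.8% → the external panel
Panel A wins each proposal group but the external panel wins overall — the comparison reverses. Panel A's proposals skew toward translational research, which has a lower base rate.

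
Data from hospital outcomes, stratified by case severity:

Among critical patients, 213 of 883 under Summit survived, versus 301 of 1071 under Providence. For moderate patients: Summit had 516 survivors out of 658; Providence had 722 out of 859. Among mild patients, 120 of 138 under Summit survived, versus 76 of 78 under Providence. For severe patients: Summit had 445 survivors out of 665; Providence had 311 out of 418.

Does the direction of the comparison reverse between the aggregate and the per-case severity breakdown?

No

Critical: Summit 213/883 = 24.1%, Providence 301/1071 = 28.1% → Providence
Moderate: Summit 516/658 = 78.4%, Providence 722/859 = 84.1% → Providence
Mild: Summit 120/138 = 87.0%, Providence 76/78 = 97.4% → Providence
Severe: Summit 445/665 = 66.9%, Providence 311/418 = 74.4% → Providence
Overall: Summit 1294/2344 = 55.2%, Providence 1410/2426 = 58.1% → Providence
Providence wins overall and in every case group — no reversal.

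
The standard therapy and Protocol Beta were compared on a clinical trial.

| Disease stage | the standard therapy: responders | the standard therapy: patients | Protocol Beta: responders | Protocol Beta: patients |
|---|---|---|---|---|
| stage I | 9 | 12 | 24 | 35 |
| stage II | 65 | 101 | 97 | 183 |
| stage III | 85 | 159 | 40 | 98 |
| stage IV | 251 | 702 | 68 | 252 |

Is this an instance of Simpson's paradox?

Stage I: the standard therapy 9/12 = 75.0%, Protocol Beta 24/35 = 68.6% → the standard therapy
Stage II: the standard therapy 65/101 = 64.4%, Protocol Beta 97/183 = 53.0% → the standard therapy
Stage III: the standard therapy 85/159 = 53.5%, Protocol Beta 40/98 = 40.8% → the standard therapy
Stage IV: the standard therapy 251/702 = 35.8%, Protocol Beta 68/252 = 27.0% → the standard therapy
Overall: the standard therapy 410/974 = 42.1%, Protocol Beta 229/568 = 40.3% → the standard therapy
The standard therapy wins overall and in every disease group — no reversal.

No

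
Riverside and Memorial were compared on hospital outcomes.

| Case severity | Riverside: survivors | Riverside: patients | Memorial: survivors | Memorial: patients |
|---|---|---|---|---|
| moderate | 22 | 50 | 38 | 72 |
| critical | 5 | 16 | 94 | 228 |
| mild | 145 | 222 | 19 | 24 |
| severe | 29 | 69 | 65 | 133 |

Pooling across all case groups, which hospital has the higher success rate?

Riverside

Moderate: Riverside 22/50 = 44.0%, Memorial 38/72 = 52.8% → Memorial
Critical: Riverside 5/16 = 31.2%, Memorial 94/228 = 41.2% → Memorial
Mild: Riverside 145/222 = 65.3%, Memorial 19/24 = 79.2% → Memorial
Severe: Riverside 29/69 = 42.0%, Memorial 65/133 = 48.9% → Memorial
Overall: Riverside 201/357 = 56.3%, Memorial 216/457 = 47.3% → Riverside
(Memorial wins every case group but Riverside wins overall — Memorial's patients skew toward the low-rate critical group.)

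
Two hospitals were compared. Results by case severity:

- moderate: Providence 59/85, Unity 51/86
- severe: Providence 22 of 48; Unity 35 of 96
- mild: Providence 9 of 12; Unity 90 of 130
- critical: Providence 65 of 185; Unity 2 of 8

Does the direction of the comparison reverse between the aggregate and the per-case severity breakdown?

Moderate: Providence 59/85 = 69.4%, Unity 51/86 = 59.3% → Providence
Severe: Providence 22/48 = 45.8%, Unity 35/96 = 36.5% → Providence
Mild: Providence 9/12 = 75.0%, Unity 90/130 = 69.2% → Providence
Critical: Providence 65/185 = 35.1%, Unity 2/8 = 25.0% → Providence
Overall: Providence 155/330 = 47.0%, Unity 178/320 = 55.6% → Unity
Providence wins each case group but Unity wins overall — the comparison reverses. Providence's patients skew toward critical, which has a lower base rate.

Yes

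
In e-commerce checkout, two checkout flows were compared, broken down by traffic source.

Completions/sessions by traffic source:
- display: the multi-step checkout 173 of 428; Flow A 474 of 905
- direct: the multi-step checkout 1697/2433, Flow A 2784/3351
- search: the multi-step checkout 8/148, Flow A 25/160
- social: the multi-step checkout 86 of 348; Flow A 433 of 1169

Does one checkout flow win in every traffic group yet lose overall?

No

Display: the multi-step checkout 173/428 = 40.4%, Flow A 474/905 = 52.4% → Flow A
Direct: the multi-step checkout 1697/2433 = 69.7%, Flow A 2784/3351 = 83.1% → Flow A
Search: the multi-step checkout 8/148 = 5.4%, Flow A 25/160 = 15.6% → Flow A
Social: the multi-step checkout 86/348 = 24.7%, Flow A 433/1169 = 37.0% → Flow A
Overall: the multi-step checkout 1964/3357 = 58.5%, Flow A 3716/5585 = 66.5% → Flow A
Flow A wins overall and in every traffic group — no reversal.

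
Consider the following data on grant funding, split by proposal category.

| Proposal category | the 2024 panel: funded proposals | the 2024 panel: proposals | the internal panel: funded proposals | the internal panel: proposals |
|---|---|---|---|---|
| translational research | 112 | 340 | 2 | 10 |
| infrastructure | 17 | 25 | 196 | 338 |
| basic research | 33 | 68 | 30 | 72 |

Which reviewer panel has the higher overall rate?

Translational research: the 2024 panel 112/340 = 32.9%, the internal panel 2/10 = 20.0% → the 2024 panel
Infrastructure: the 2024 panel 17/25 = 68.0%, the internal panel 196/338 = 58.0% → the 2024 panel
Basic research: the 2024 panel 33/68 = 48.5%, the internal panel 30/72 = 41.7% → the 2024 panel
Overall: the 2024 panel 162/433 = 37.4%, the internal panel 228/420 = 54.3% → the internal panel
(The 2024 panel wins every proposal group but the internal panel wins overall — the 2024 panel's proposals skew toward the low-rate translational research group.)

the internal panel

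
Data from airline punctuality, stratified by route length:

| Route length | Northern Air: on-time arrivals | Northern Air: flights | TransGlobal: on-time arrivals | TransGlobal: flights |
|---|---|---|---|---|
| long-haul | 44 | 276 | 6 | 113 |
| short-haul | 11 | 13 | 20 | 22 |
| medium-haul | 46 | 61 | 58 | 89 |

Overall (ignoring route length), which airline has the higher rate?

Long-haul: Northern Air 44/276 = 15.9%, TransGlobal 6/113 = 5.3% → Northern Air
Short-haul: Northern Air 11/13 = 84.6%, TransGlobal 20/22 = 90.9% → TransGlobal
Medium-haul: Northern Air 46/61 = 75.4%, TransGlobal 58/89 = 65.2% → Northern Air
Overall: Northern Air 101/350 = 28.9%, TransGlobal 84/224 = 37.5% → TransGlobal
(Neither sweeps every route group, but TransGlobal has the higher pooled rate.)

TransGlobal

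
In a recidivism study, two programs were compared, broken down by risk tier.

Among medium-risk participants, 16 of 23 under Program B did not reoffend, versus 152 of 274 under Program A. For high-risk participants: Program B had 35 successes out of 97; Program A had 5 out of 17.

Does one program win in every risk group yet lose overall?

Yes

Medium-risk: Program B 16/23 = 69.6%, Program A 152/274 = 55.5% → Program B
High-risk: Program B 35/97 = 36.1%, Program A 5/17 = 29.4% → Program B
Overall: Program B 51/120 = 42.5%, Program A 157/291 = 54.0% → Program A
Program B wins each risk group but Program A wins overall — the comparison reverses. Program B's participants skew toward high-risk, which has a lower base rate.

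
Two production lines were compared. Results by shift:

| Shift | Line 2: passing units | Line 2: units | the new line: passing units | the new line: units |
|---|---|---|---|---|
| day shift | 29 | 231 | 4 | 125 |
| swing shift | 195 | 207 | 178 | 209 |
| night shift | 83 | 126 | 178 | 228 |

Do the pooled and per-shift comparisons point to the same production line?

Day shift: Line 2 29/231 = 12.6%, the new line 4/125 = 3.2% → Line 2
Swing shift: Line 2 195/207 = 94.2%, the new line 178/209 = 85.2% → Line 2
Night shift: Line 2 83/126 = 65.9%, the new line 178/228 = 78.1% → the new line
Overall: Line 2 307/564 = 54.4%, the new line 360/562 = 64.1% → the new line
Neither sweeps: Line 2 wins 2 of 3 groups, the new line wins 1. The new line wins overall but not every group — no Simpson reversal.

No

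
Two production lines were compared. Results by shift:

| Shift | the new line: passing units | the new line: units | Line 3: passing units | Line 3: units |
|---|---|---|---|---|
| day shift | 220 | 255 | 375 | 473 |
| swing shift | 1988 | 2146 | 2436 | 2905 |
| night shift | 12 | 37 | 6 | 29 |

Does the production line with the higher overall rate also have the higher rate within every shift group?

Day shift: the new line 220/255 = 86.3%, Line 3 375/473 = 79.3% → the new line
Swing shift: the new line 1988/2146 = 92.6%, Line 3 2436/2905 = 83.9% → the new line
Night shift: the new line 12/37 = 32.4%, Line 3 6/29 = 20.7% → the new line
Overall: the new line 2220/2438 = 91.1%, Line 3 2817/3407 = 82.7% → the new line
The new line wins overall and in every shift group — no reversal.

Yes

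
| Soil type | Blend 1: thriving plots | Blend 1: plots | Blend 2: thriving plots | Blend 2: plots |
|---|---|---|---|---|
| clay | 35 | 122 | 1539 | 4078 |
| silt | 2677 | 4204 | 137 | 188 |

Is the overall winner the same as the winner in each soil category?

Clay: Blend 1 35/122 = 28.7%, Blend 2 1539/4078 = 37.7% → Blend 2
Silt: Blend 1 2677/4204 = 63.7%, Blend 2 137/188 = 72.9% → Blend 2
Overall: Blend 1 2712/4326 = 62.7%, Blend 2 1676/4266 = 39.3% → Blend 1
Blend 2 wins each soil group but Blend 1 wins overall — the comparison reverses. Blend 2's plots skew toward clay, which has a lower base rate.

No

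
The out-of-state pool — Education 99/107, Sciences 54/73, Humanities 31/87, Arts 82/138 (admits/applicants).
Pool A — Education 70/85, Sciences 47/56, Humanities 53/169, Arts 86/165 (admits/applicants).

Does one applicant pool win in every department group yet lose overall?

Education: the out-of-state pool 99/107 = 92.5%, Pool A 70/85 = 82.4% → the out-of-state pool
Sciences: the out-of-state pool 54/73 = 74.0%, Pool A 47/56 = 83.9% → Pool A
Humanities: the out-of-state pool 31/87 = 35.6%, Pool A 53/169 = 31.4% → the out-of-state pool
Arts: the out-of-state pool 82/138 = 59.4%, Pool A 86/165 = 52.1% → the out-of-state pool
Overall: the out-of-state pool 266/405 = 65.7%, Pool A 256/475 = 53.9% → the out-of-state pool
Neither sweeps: the out-of-state pool wins 3 of 4 groups, Pool A wins 1. The out-of-state pool wins overall but not every group — no Simpson reversal.

No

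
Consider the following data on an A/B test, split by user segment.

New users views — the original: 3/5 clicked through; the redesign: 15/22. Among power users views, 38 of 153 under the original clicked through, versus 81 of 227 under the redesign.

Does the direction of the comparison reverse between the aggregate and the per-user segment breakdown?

New users: the original 3/5 = 60.0%, the redesign 15/22 = 68.2% → the redesign
Power users: the original 38/153 = 24.8%, the redesign 81/227 = 35.7% → the redesign
Overall: the original 41/158 = 25.9%, the redesign 96/249 = 38.6% → the redesign
The redesign wins overall and in every user group — no reversal.

No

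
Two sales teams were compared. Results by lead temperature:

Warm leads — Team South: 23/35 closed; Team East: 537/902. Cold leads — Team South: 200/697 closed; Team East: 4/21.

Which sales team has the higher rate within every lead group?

Team South

Warm: Team South 23/35 = 65.7%, Team East 537/902 = 59.5% → Team South
Cold: Team South 200/697 = 28.7%, Team East 4/21 = 19.0% → Team South
Team South has the higher rate in both groups.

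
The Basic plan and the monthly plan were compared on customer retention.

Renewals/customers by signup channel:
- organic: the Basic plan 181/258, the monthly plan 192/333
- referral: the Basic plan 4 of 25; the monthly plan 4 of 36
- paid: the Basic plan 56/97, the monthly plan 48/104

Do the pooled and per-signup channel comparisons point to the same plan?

Organic: the Basic plan 181/258 = 70.2%, the monthly plan 192/333 = 57.7% → the Basic plan
Referral: the Basic plan 4/25 = 16.0%, the monthly plan 4/36 = 11.1% → the Basic plan
Paid: the Basic plan 56/97 = 57.7%, the monthly plan 48/104 = 46.2% → the Basic plan
Overall: the Basic plan 241/380 = 63.4%, the monthly plan 244/473 = 51.6% → the Basic plan
The Basic plan wins overall and in every signup group — no reversal.

Yes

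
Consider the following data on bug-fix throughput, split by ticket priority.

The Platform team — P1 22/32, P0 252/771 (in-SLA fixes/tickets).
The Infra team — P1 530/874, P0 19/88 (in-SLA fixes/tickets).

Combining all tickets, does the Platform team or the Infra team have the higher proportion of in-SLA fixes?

P1: the Platform team 22/32 = 68.8%, the Infra team 530/874 = 60.6% → the Platform team
P0: the Platform team 252/771 = 32.7%, the Infra team 19/88 = 21.6% → the Platform team
Overall: the Platform team 274/803 = 34.1%, the Infra team 549/962 = 57.1% → the Infra team
(The Platform team wins every ticket group but the Infra team wins overall — the Platform team's tickets skew toward the low-rate P0 group.)

the Infra team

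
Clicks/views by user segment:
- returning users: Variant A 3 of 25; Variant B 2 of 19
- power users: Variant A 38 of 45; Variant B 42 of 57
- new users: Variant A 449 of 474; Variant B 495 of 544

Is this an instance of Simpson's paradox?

Returning users: Variant A 3/25 = 12.0%, Variant B 2/19 = 10.5% → Variant A
Power users: Variant A 38/45 = 84.4%, Variant B 42/57 = 73.7% → Variant A
New users: Variant A 449/474 = 94.7%, Variant B 495/544 = 91.0% → Variant A
Overall: Variant A 490/544 = 90.1%, Variant B 539/620 = 86.9% → Variant A
Variant A wins overall and in every user group — no reversal.

No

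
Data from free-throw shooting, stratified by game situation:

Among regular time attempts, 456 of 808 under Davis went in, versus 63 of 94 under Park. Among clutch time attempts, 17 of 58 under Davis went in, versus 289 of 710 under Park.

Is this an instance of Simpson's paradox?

Yes

Regular time: Davis 456/808 = 56.4%, Park 63/94 = 67.0% → Park
Clutch time: Davis 17/58 = 29.3%, Park 289/710 = 40.7% → Park
Overall: Davis 473/866 = 54.6%, Park 352/804 = 43.8% → Davis
Park wins each game group but Davis wins overall — the comparison reverses. Park's attempts skew toward clutch time, which has a lower base rate.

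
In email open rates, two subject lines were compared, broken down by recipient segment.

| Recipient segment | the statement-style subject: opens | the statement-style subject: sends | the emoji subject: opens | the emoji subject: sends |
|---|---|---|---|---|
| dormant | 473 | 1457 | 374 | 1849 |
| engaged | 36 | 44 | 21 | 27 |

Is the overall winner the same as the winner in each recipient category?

Dormant: the statement-style subject 473/1457 = 32.5%, the emoji subject 374/1849 = 20.2% → the statement-style subject
Engaged: the statement-style subject 36/44 = 81.8%, the emoji subject 21/27 = 77.8% → the statement-style subject
Overall: the statement-style subject 509/1501 = 33.9%, the emoji subject 395/1876 = 21.1% → the statement-style subject
The statement-style subject wins overall and in every recipient group — no reversal.

Yes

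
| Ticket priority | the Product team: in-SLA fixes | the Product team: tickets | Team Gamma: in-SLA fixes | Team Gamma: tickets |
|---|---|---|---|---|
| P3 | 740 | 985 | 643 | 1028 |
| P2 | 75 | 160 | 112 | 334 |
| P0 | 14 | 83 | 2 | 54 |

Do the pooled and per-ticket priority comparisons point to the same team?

Yes

P3: the Product team 740/985 = 75.1%, Team Gamma 643/1028 = 62.5% → the Product team
P2: the Product team 75/160 = 46.9%, Team Gamma 112/334 = 33.5% → the Product team
P0: the Product team 14/83 = 16.9%, Team Gamma 2/54 = 3.7% → the Product team
Overall: the Product team 829/1228 = 67.5%, Team Gamma 757/1416 = 53.5% → the Product team
The Product team wins overall and in every ticket group — no reversal.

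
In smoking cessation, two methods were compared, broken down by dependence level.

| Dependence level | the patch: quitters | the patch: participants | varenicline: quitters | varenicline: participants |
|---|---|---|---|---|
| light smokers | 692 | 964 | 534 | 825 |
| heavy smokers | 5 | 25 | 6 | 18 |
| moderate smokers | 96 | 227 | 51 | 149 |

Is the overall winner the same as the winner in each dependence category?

Light smokers: the patch 692/964 = 71.8%, varenicline 534/825 = 64.7% → the patch
Heavy smokers: the patch 5/25 = 20.0%, varenicline 6/18 = 33.3% → varenicline
Moderate smokers: the patch 96/227 = 42.3%, varenicline 51/149 = 34.2% → the patch
Overall: the patch 793/1216 = 65.2%, varenicline 591/992 = 59.6% → the patch
Neither sweeps: the patch wins 2 of 3 groups, varenicline wins 1. The patch wins overall but not every group — no Simpson reversal.

No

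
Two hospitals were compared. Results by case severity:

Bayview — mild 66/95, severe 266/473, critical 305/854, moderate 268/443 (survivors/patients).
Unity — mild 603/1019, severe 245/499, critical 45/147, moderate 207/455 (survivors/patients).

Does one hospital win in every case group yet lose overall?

Mild: Bayview 66/95 = 69.5%, Unity 603/1019 = 59.2% → Bayview
Severe: Bayview 266/473 = 56.2%, Unity 245/499 = 49.1% → Bayview
Critical: Bayview 305/854 = 35.7%, Unity 45/147 = 30.6% → Bayview
Moderate: Bayview 268/443 = 60.5%, Unity 207/455 = 45.5% → Bayview
Overall: Bayview 905/1865 = 48.5%, Unity 1100/2120 = 51.9% → Unity
Bayview wins each case group but Unity wins overall — the comparison reverses. Bayview's patients skew toward critical, which has a lower base rate.

Yes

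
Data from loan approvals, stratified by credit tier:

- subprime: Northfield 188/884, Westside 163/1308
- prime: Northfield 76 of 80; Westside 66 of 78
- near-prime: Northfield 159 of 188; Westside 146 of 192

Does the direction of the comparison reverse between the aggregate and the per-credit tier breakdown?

Subprime: Northfield 188/884 = 21.3%, Westside 163/1308 = 12.5% → Northfield
Prime: Northfield 76/80 = 95.0%, Westside 66/78 = 84.6% → Northfield
Near-prime: Northfield 159/188 = 84.6%, Westside 146/192 = 76.0% → Northfield
Overall: Northfield 423/1152 = 36.7%, Westside 375/1578 = 23.8% → Northfield
Northfield wins overall and in every credit group — no reversal.

No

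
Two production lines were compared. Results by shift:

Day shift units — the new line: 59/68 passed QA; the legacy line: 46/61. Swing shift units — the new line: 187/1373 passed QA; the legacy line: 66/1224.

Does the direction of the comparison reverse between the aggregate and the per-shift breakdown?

No

Day shift: the new line 59/68 = 86.8%, the legacy line 46/61 = 75.4% → the new line
Swing shift: the new line 187/1373 = 13.6%, the legacy line 66/1224 = 5.4% → the new line
Overall: the new line 246/1441 = 17.1%, the legacy line 112/1285 = 8.7% → the new line
The new line wins overall and in every shift group — no reversal.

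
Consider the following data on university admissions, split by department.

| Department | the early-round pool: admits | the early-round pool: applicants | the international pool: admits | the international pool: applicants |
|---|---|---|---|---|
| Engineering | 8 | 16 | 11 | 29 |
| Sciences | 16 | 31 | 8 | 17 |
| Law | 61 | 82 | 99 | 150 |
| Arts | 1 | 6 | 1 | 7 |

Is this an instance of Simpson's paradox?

Engineering: the early-round pool 8/16 = 50.0%, the international pool 11/29 = 37.9% → the early-round pool
Sciences: the early-round pool 16/31 = 51.6%, the international pool 8/17 = 47.1% → the early-round pool
Law: the early-round pool 61/82 = 74.4%, the international pool 99/150 = 66.0% → the early-round pool
Arts: the early-round pool 1/6 = 16.7%, the international pool 1/7 = 14.3% → the early-round pool
Overall: the early-round pool 86/135 = 63.7%, the international pool 119/203 = 58.6% → the early-round pool
The early-round pool wins overall and in every department group — no reversal.

No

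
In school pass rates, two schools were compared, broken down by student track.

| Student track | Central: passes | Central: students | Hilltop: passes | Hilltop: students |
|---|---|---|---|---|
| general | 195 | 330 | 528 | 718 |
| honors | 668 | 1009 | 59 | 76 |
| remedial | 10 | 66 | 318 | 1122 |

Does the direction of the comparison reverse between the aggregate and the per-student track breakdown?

General: Central 195/330 = 59.1%, Hilltop 528/718 = 73.5% → Hilltop
Honors: Central 668/1009 = 66.2%, Hilltop 59/76 = 77.6% → Hilltop
Remedial: Central 10/66 = 15.2%, Hilltop 318/1122 = 28.3% → Hilltop
Overall: Central 873/1405 = 62.1%, Hilltop 905/1916 = 47.2% → Central
Hilltop wins each student group but Central wins overall — the comparison reverses. Hilltop's students skew toward remedial, which has a lower base rate.

Yes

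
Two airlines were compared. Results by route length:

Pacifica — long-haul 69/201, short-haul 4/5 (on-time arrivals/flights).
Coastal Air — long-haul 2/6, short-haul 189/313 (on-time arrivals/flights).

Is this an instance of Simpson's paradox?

Yes

Long-haul: Pacifica 69/201 = 34.3%, Coastal Air 2/6 = 33.3% → Pacifica
Short-haul: Pacifica 4/5 = 80.0%, Coastal Air 189/313 = 60.4% → Pacifica
Overall: Pacifica 73/206 = 35.4%, Coastal Air 191/319 = 59.9% → Coastal Air
Pacifica wins each route group but Coastal Air wins overall — the comparison reverses. Pacifica's flights skew toward long-haul, which has a lower base rate.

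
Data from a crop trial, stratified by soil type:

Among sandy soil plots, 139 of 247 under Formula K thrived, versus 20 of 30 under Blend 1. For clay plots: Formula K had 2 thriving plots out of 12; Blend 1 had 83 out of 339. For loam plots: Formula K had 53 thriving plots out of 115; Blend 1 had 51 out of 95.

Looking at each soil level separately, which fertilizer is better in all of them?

Blend 1

Sandy soil: Formula K 139/247 = 56.3%, Blend 1 20/30 = 66.7% → Blend 1
Clay: Formula K 2/12 = 16.7%, Blend 1 83/339 = 24.5% → Blend 1
Loam: Formula K 53/115 = 46.1%, Blend 1 51/95 = 53.7% → Blend 1
Blend 1 has the higher rate in all 3 groups.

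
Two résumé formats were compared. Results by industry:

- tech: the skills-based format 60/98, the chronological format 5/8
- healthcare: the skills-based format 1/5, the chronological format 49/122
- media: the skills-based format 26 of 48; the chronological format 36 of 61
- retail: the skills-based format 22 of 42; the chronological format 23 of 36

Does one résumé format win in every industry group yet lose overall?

Tech: the skills-based format 60/98 = 61.2%, the chronological format 5/8 = 62.5% → the chronological format
Healthcare: the skills-based format 1/5 = 20.0%, the chronological format 49/122 = 40.2% → the chronological format
Media: the skills-based format 26/48 = 54.2%, the chronological format 36/61 = 59.0% → the chronological format
Retail: the skills-based format 22/42 = 52.4%, the chronological format 23/36 = 63.9% → the chronological format
Overall: the skills-based format 109/193 = 56.5%, the chronological format 113/227 = 49.8% → the skills-based format
The chronological format wins each industry group but the skills-based format wins overall — the comparison reverses. The chronological format's applications skew toward healthcare, which has a lower base rate.

Yes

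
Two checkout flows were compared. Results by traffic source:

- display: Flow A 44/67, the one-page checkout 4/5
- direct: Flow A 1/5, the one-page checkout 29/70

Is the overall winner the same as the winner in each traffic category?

No

Display: Flow A 44/67 = 65.7%, the one-page checkout 4/5 = 80.0% → the one-page checkout
Direct: Flow A 1/5 = 20.0%, the one-page checkout 29/70 = 41.4% → the one-page checkout
Overall: Flow A 45/72 = 62.5%, the one-page checkout 33/75 = 44.0% → Flow A
The one-page checkout wins each traffic group but Flow A wins overall — the comparison reverses. The one-page checkout's sessions skew toward direct, which has a lower base rate.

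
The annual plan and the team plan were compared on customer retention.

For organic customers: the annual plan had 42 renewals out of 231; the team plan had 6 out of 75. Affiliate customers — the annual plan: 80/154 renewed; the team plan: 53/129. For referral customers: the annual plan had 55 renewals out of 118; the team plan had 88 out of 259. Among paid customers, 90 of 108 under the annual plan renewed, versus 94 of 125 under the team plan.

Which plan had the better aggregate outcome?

the annual plan

Organic: the annual plan 42/231 = 18.2%, the team plan 6/75 = 8.0% → the annual plan
Affiliate: the annual plan 80/154 = 51.9%, the team plan 53/129 = 41.1% → the annual plan
Referral: the annual plan 55/118 = 46.6%, the team plan 88/259 = 34.0% → the annual plan
Paid: the annual plan 90/108 = 83.3%, the team plan 94/125 = 75.2% → the annual plan
Overall: the annual plan 267/611 = 43.7%, the team plan 241/588 = 41.0% → the annual plan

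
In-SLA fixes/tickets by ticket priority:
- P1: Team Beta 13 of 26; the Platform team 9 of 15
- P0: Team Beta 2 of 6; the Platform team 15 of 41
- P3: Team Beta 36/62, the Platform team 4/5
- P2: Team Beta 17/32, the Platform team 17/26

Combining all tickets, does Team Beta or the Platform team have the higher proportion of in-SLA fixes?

Team Beta

P1: Team Beta 13/26 = 50.0%, the Platform team 9/15 = 60.0% → the Platform team
P0: Team Beta 2/6 = 33.3%, the Platform team 15/41 = 36.6% → the Platform team
P3: Team Beta 36/62 = 58.1%, the Platform team 4/5 = 80.0% → the Platform team
P2: Team Beta 17/32 = 53.1%, the Platform team 17/26 = 65.4% → the Platform team
Overall: Team Beta 68/126 = 54.0%, the Platform team 45/87 = 51.7% → Team Beta
(The Platform team wins every ticket group but Team Beta wins overall — the Platform team's tickets skew toward the low-rate P0 group.)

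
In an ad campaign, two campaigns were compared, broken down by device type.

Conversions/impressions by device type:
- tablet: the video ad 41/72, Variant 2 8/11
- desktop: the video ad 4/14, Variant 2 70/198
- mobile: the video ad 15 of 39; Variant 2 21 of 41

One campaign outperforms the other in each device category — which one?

Tablet: the video ad 41/72 = 56.9%, Variant 2 8/11 = 72.7% → Variant 2
Desktop: the video ad 4/14 = 28.6%, Variant 2 70/198 = 35.4% → Variant 2
Mobile: the video ad 15/39 = 38.5%, Variant 2 21/41 = 51.2% → Variant 2
Variant 2 has the higher rate in all 3 groups.

Variant 2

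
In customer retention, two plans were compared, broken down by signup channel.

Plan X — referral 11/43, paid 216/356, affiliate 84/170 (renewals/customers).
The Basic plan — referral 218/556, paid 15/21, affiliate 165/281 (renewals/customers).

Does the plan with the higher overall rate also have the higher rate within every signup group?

No

Referral: Plan X 11/43 = 25.6%, the Basic plan 218/556 = 39.2% → the Basic plan
Paid: Plan X 216/356 = 60.7%, the Basic plan 15/21 = 71.4% → the Basic plan
Affiliate: Plan X 84/170 = 49.4%, the Basic plan 165/281 = 58.7% → the Basic plan
Overall: Plan X 311/569 = 54.7%, the Basic plan 398/858 = 46.4% → Plan X
The Basic plan wins each signup group but Plan X wins overall — the comparison reverses. The Basic plan's customers skew toward referral, which has a lower base rate.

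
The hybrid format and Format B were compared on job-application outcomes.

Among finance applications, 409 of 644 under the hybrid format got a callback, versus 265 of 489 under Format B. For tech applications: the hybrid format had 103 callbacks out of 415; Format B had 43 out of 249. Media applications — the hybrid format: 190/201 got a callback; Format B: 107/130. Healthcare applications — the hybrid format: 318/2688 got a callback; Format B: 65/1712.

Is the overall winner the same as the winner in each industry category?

Yes

Finance: the hybrid format 409/644 = 63.5%, Format B 265/489 = 54.2% → the hybrid format
Tech: the hybrid format 103/415 = 24.8%, Format B 43/249 = 17.3% → the hybrid format
Media: the hybrid format 190/201 = 94.5%, Format B 107/130 = 82.3% → the hybrid format
Healthcare: the hybrid format 318/2688 = 11.8%, Format B 65/1712 = 3.8% → the hybrid format
Overall: the hybrid format 1020/3948 = 25.8%, Format B 480/2580 = 18.6% → the hybrid format
The hybrid format wins overall and in every industry group — no reversal.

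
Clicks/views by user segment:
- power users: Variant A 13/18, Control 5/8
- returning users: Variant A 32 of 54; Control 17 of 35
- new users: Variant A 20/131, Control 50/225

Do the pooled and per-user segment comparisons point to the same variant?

Power users: Variant A 13/18 = 72.2%, Control 5/8 = 62.5% → Variant A
Returning users: Variant A 32/54 = 59.3%, Control 17/35 = 48.6% → Variant A
New users: Variant A 20/131 = 15.3%, Control 50/225 = 22.2% → Control
Overall: Variant A 65/203 = 32.0%, Control 72/268 = 26.9% → Variant A
Neither sweeps: Variant A wins 2 of 3 groups, Control wins 1. Variant A wins overall but not every group — no Simpson reversal.

No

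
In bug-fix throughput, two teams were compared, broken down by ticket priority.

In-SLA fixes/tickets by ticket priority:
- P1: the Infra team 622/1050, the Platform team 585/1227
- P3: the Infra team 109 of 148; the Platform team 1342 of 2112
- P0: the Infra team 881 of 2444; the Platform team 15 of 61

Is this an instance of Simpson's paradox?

P1: the Infra team 622/1050 = 59.2%, the Platform team 585/1227 = 47.7% → the Infra team
P3: the Infra team 109/148 = 73.6%, the Platform team 1342/2112 = 63.5% → the Infra team
P0: the Infra team 881/2444 = 36.0%, the Platform team 15/61 = 24.6% → the Infra team
Overall: the Infra team 1612/3642 = 44.3%, the Platform team 1942/3400 = 57.1% → the Platform team
The Infra team wins each ticket group but the Platform team wins overall — the comparison reverses. The Infra team's tickets skew toward P0, which has a lower base rate.

Yes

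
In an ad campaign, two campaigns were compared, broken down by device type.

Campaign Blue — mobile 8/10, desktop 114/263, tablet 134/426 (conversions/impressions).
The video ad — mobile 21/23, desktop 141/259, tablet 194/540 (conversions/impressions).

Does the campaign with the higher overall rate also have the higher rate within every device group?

Mobile: Campaign Blue 8/10 = 80.0%, the video ad 21/23 = 91.3% → the video ad
Desktop: Campaign Blue 114/263 = 43.3%, the video ad 141/259 = 54.4% → the video ad
Tablet: Campaign Blue 134/426 = 31.5%, the video ad 194/540 = 35.9% → the video ad
Overall: Campaign Blue 256/699 = 36.6%, the video ad 356/822 = 43.3% → the video ad
The video ad wins overall and in every device group — no reversal.

Yes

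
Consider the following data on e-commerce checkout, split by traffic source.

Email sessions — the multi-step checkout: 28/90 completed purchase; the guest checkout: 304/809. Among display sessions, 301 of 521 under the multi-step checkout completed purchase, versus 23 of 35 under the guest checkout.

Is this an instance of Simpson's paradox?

Email: the multi-step checkout 28/90 = 31.1%, the guest checkout 304/809 = 37.6% → the guest checkout
Display: the multi-step checkout 301/521 = 57.8%, the guest checkout 23/35 = 65.7% → the guest checkout
Overall: the multi-step checkout 329/611 = 53.8%, the guest checkout 327/844 = 38.7% → the multi-step checkout
The guest checkout wins each traffic group but the multi-step checkout wins overall — the comparison reverses. The guest checkout's sessions skew toward email, which has a lower base rate.

Yes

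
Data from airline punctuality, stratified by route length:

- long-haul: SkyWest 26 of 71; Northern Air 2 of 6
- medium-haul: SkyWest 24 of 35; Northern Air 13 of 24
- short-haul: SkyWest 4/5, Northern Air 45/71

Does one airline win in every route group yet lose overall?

Long-haul: SkyWest 26/71 = 36.6%, Northern Air 2/6 = 33.3% → SkyWest
Medium-haul: SkyWest 24/35 = 68.6%, Northern Air 13/24 = 54.2% → SkyWest
Short-haul: SkyWest 4/5 = 80.0%, Northern Air 45/71 = 63.4% → SkyWest
Overall: SkyWest 54/111 = 48.6%, Northern Air 60/101 = 59.4% → Northern Air
SkyWest wins each route group but Northern Air wins overall — the comparison reverses. SkyWest's flights skew toward long-haul, which has a lower base rate.

Yes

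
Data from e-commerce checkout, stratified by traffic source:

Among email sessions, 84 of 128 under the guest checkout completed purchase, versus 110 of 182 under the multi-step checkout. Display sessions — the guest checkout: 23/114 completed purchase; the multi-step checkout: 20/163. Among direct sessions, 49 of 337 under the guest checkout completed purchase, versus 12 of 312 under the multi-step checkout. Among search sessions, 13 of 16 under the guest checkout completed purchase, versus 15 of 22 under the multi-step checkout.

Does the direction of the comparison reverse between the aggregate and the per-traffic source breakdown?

Email: the guest checkout 84/128 = 65.6%, the multi-step checkout 110/182 = 60.4% → the guest checkout
Display: the guest checkout 23/114 = 20.2%, the multi-step checkout 20/163 = 12.3% → the guest checkout
Direct: the guest checkout 49/337 = 14.5%, the multi-step checkout 12/312 = 3.8% → the guest checkout
Search: the guest checkout 13/16 = 81.2%, the multi-step checkout 15/22 = 68.2% → the guest checkout
Overall: the guest checkout 169/595 = 28.4%, the multi-step checkout 157/679 = 23.1% → the guest checkout
The guest checkout wins overall and in every traffic group — no reversal.

No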